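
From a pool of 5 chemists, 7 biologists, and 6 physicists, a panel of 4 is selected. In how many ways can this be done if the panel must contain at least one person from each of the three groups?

1575

Total 4-person selections from all 18: C(18,4) = 3060.
Selections missing a whole group: no chemists → C(13,4) = 715; no biologists → C(11,4) = 330; no physicists → C(12,4) = 495.
Add back selections omitting two groups (i.e. drawn from a single group): C(5,4) + C(7,4) + C(6,4) = 55.
By inclusion–exclusion: 3060 − 1540 + 55 = 1575.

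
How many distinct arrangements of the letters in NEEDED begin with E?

With the first slot taken by E, it remains to arrange the other 5 letters (NEDED).
Those 5 letters have D appearing twice and E appearing twice, giving (5)!/(2!·2!) = 30.

30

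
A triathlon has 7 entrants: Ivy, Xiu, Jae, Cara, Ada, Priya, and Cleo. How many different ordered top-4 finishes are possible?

There are 7 choices for 1st place, 6 for 2nd, and so on down to 4 for position 4.
That gives 7 × 6 × 5 × 4 = 840.

840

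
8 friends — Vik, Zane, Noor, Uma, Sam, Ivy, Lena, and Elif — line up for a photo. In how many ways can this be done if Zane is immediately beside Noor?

10080

Treat {Zane, Noor} as a single unit. There are 7 units to order, and the pair itself can be ordered 2 ways.
So the count is 2·(7)! = 10080.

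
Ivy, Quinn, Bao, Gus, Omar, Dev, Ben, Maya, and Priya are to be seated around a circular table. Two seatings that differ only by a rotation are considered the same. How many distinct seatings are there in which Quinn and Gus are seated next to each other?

Glue Quinn and Gus into a block (2 internal orders). Seating 8 units around a circle gives (7)! arrangements.
So 2 × (7)! = 2 × 5040 = 10080.

10080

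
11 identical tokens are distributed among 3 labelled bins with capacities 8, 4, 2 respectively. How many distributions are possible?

9

Without the upper bounds there are C(13,2) = 78 ways to split 11 among 3 bins.
Subtract solutions that violate a single cap (substitute x_i' = x_i − (cap_i+1)): x_1 ≥ 9 gives C(4,2) = 6; x_2 ≥ 5 gives C(8,2) = 28; x_3 ≥ 3 gives C(10,2) = 45. Together 79.
Add back pairs where two caps are both exceeded: 0 + 0 + 10 = 10.
By inclusion–exclusion the count is 78 − 79 + 10 = 9.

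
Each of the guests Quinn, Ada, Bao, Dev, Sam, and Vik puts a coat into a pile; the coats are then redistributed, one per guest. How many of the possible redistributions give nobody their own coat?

265

This is the derangement count D_6: permutations of 6 items with no fixed point.
By inclusion–exclusion this is Σ_{j=0}^{6} (−1)^j C(6,j)·(6−j)!.
Computing: 720 − 720 + 360 − 120 + 30 − 6 + 1 = 265.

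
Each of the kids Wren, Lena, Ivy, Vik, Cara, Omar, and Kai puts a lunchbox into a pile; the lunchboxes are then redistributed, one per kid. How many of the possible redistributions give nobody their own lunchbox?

Let Aᵢ be the assignments in which kid i gets their own lunchbox. We want the size of the complement of A₁∪…∪A_7.
By inclusion–exclusion this is Σ_{j=0}^{7} (−1)^j C(7,j)·(7−j)!.
Computing: 5040 − 5040 + 2520 − 840 + 210 − 42 + 7 − 1 = 1854.

1854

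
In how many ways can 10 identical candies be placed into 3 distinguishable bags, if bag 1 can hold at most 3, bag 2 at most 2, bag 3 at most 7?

By stars and bars, unrestricted non-negative solutions to x_1+…+x_3 = 10 number C(10+2,2) = 66.
Subtract solutions that violate a single cap (substitute x_i' = x_i − (cap_i+1)): x_1 ≥ 4 gives C(8,2) = 28; x_2 ≥ 3 gives C(9,2) = 36; x_3 ≥ 8 gives C(4,2) = 6. Together 70.
Add back pairs where two caps are both exceeded: 10 + 0 + 0 = 10.
By inclusion–exclusion the count is 66 − 70 + 10 = 6.

6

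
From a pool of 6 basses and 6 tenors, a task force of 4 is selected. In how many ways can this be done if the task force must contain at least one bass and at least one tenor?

Unrestricted: C(12,4) = 495 ways to pick any 4 of the 12.
Subtract selections that omit an entire group: no basses → C(6,4) = 15; no tenors → C(6,4) = 15.
Both groups omitted at once is impossible, so 495 − 30 = 465.

465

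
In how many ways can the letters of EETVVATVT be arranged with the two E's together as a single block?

1120

Treat the 2 copies of E as a single block. The multiset to arrange is then {EE, A, T, T, T, V, V, V}, 8 items in all.
That gives (8)!/(3!·3!) = 1120 arrangements.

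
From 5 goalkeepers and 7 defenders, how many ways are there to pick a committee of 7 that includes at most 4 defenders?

Split by how many defenders are chosen (0 through 4).
Sum: C(7,0)·C(5,7) + C(7,1)·C(5,6) + C(7,2)·C(5,5) + C(7,3)·C(5,4) + C(7,4)·C(5,3) = 0 + 0 + 21 + 175 + 350 = 546.

546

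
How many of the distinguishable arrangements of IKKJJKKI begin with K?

210

Fix K in the first position and arrange the remaining 7 letters.
Those 7 letters have I appearing twice, J appearing twice, and K appearing 3 times, giving (7)!/(3!·2!·2!) = 210.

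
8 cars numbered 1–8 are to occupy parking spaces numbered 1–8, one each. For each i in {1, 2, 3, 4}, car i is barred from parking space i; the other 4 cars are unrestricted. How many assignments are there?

Let Aᵢ (for 1 ≤ i ≤ 4) be the placements that put car i in its forbidden parking space. Any j of these fix j positions, leaving (8−j)! ways to fill the rest, and there are C(4,j) ways to pick which j.
By inclusion–exclusion, the number of valid placements is Σ_{j=0}^{4} (−1)^j C(4,j)·(8−j)!.
Computing: 40320 − 20160 + 4320 − 480 + 24 = 24024.

24024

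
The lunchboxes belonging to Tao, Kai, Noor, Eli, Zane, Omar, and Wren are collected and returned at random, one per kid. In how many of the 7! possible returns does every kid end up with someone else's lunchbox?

1854

Let Aᵢ be the assignments in which kid i gets their own lunchbox. We want the size of the complement of A₁∪…∪A_7.
By inclusion–exclusion this is Σ_{j=0}^{7} (−1)^j C(7,j)·(7−j)!.
Computing: 5040 − 5040 + 2520 − 840 + 210 − 42 + 7 − 1 = 1854.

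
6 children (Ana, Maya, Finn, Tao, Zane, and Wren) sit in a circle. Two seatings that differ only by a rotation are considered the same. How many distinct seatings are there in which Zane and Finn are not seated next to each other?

All circular seatings of 6 people number (5)! = 120.
Seatings with Zane beside Finn: treat them as a block with 2 internal orders, giving 2 × (4)! = 48.
Subtracting, 120 − 48 = 72.

72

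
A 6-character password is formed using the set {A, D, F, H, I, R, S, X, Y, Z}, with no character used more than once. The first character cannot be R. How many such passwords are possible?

136080

The first character has 10−1 = 9 choices (anything except R).
The remaining 5 characters are filled from the other 9 symbols without repetition: 9 × 8 × 7 × 6 × 5 = 15120.
Total: 9 × 15120 = 136080.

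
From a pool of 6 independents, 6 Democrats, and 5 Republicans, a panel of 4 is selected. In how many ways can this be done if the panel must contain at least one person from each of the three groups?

With no constraint there are C(17,4) = 2380 possible selections.
Subtract selections that omit an entire group: no independents → C(11,4) = 330; no Democrats → C(11,4) = 330; no Republicans → C(12,4) = 495.
Add back selections omitting two groups (i.e. drawn from a single group): C(6,4) + C(6,4) + C(5,4) = 35.
By inclusion–exclusion: 2380 − 1155 + 35 = 1260.

1260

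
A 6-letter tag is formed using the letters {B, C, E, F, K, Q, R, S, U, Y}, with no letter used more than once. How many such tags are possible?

With no repetition, fill the 6 letters in order: 10 choices, then 9, down to 5.
That product is 10 × 9 × 8 × 7 × 6 × 5 = 151200.

151200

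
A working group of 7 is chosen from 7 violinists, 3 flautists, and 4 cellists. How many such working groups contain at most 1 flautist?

Split by how many flautists are chosen (0 through 1).
Sum: C(3,0)·C(11,7) + C(3,1)·C(11,6) = 330 + 1386 = 1716.

1716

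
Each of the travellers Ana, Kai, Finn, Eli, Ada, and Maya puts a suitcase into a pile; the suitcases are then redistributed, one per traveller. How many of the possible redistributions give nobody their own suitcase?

265

Count assignments avoiding every fixed point. For any j of the 6 travellers fixed to their own suitcase, the other 6−j can be arranged in (6−j)! ways.
By inclusion–exclusion this is Σ_{j=0}^{6} (−1)^j C(6,j)·(6−j)!.
Computing: 720 − 720 + 360 − 120 + 30 − 6 + 1 = 265.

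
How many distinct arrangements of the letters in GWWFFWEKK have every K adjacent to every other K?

Treat the 2 copies of K as a single block. The multiset to arrange is then {KK, E, F, F, G, W, W, W}, 8 items in all.
That gives (8)!/(3!·2!) = 3360 arrangements.

3360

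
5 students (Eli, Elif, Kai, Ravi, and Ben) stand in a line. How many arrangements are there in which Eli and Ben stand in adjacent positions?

48

Glue Eli and Ben into one block (2 internal orders), leaving 4 units to arrange in a row.
So the count is 2·(4)! = 48.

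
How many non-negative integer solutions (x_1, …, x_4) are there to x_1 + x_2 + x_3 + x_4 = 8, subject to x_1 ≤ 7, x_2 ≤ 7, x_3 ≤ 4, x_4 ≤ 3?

108

By stars and bars, unrestricted non-negative solutions to x_1+…+x_4 = 8 number C(8+3,3) = 165.
Subtract solutions that violate a single cap (substitute x_i' = x_i − (cap_i+1)): x_1 ≥ 8 gives C(3,3) = 1; x_2 ≥ 8 gives C(3,3) = 1; x_3 ≥ 5 gives C(6,3) = 20; x_4 ≥ 4 gives C(7,3) = 35. Together 57.
No two caps can be exceeded simultaneously, so the pair terms are all 0.
By inclusion–exclusion the count is 165 − 57 + 0 = 108.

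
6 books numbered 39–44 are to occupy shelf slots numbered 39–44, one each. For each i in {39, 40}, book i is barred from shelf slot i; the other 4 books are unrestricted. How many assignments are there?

504

Let Aᵢ (for i ∈ {39, 40}) be the placements that put book i in its forbidden shelf slot. Any j of these fix j positions, leaving (6−j)! ways to fill the rest, and there are C(2,j) ways to pick which j.
By inclusion–exclusion, the number of valid placements is Σ_{j=0}^{2} (−1)^j C(2,j)·(6−j)!.
Computing: 720 − 240 + 24 = 504.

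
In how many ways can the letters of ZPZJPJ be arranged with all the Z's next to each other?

30

Treat the 2 copies of Z as a single block. The multiset to arrange is then {ZZ, J, J, P, P}, 5 items in all.
That gives (5)!/(2!·2!) = 30 arrangements.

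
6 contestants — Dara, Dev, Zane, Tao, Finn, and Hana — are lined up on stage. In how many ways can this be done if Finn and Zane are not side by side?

480

Of the 6! = 720 arrangements, those with Finn and Zane adjacent number 2 × 5! = 240 (treat the pair as a block with 2 internal orders).
Complementary counting: 720 − 240 = 480.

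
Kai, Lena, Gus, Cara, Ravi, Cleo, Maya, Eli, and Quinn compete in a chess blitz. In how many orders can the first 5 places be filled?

15120

There are 9 choices for 1st place, 8 for 2nd, and so on down to 5 for position 5.
That gives 9 × 8 × 7 × 6 × 5 = 15120.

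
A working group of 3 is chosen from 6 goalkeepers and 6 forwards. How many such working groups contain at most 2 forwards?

Split by how many forwards are chosen (0 through 2).
Sum: C(6,0)·C(6,3) + C(6,1)·C(6,2) + C(6,2)·C(6,1) = 20 + 90 + 90 = 200.

200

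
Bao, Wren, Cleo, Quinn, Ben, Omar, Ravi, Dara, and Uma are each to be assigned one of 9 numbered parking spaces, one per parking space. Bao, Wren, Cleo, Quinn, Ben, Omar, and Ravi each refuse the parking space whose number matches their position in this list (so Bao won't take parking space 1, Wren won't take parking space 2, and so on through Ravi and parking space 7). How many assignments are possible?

Let Aᵢ (for 1 ≤ i ≤ 7) be the placements that put person i in their forbidden parking space. Any j of these fix j positions, leaving (9−j)! ways to fill the rest, and there are C(7,j) ways to pick which j.
By inclusion–exclusion, the number of valid placements is Σ_{j=0}^{7} (−1)^j C(7,j)·(9−j)!.
Computing: 362880 − 282240 + 105840 − 25200 + 4200 − 504 + 42 − 2 = 165016.

165016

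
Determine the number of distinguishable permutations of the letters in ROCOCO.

The 6 letters of ROCOCO have repeats: C appearing twice and O appearing 3 times.
So there are 6! / (3!·2!) = 60 distinguishable arrangements.

60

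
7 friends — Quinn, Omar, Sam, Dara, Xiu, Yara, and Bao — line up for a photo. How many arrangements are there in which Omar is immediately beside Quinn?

Glue Omar and Quinn into one block (2 internal orders), leaving 6 units to arrange in a row.
That gives 2 × 6! = 2 × 720 = 1440.

1440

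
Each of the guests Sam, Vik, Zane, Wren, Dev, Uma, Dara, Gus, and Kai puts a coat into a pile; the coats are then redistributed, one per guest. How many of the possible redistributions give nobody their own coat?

Let Aᵢ be the assignments in which guest i gets their own coat. We want the size of the complement of A₁∪…∪A_9.
By inclusion–exclusion this is Σ_{j=0}^{9} (−1)^j C(9,j)·(9−j)!.
Computing: 362880 − 362880 + 181440 − 60480 + 15120 − 3024 + 504 − 72 + 9 − 1 = 133496.

133496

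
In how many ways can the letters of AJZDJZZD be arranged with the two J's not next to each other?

1260

Total arrangements of AJZDJZZD: 8!/(3!·2!·2!) = 1680.
Arrangements with the J's together: treat JJ as one letter, giving (7)!/(3!·2!) = 420.
Hence 1680 − 420 = 1260.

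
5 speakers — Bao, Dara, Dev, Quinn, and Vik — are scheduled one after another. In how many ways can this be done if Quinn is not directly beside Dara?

72

There are 5! = 120 arrangements in all. If Quinn and Dara are adjacent, merging them into one block gives 2·(4)! = 48 arrangements.
So 120 − 48 = 72 arrangements keep them apart.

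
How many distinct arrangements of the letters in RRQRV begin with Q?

With the first slot taken by Q, it remains to arrange the other 4 letters (RRRV).
Those 4 letters have R appearing 3 times, giving (4)!/(3!) = 4.

4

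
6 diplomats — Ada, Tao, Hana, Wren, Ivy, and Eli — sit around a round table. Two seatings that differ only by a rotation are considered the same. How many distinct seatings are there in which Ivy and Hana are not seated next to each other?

72

Without the restriction there are (5)! = 120 seatings.
Seatings with Ivy beside Hana: treat them as a block with 2 internal orders, giving 2 × (4)! = 48.
Subtracting, 120 − 48 = 72.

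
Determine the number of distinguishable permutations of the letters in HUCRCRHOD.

HUCRCRHOD has 9 letters with C appearing twice, H appearing twice, and R appearing twice.
The number of distinct arrangements is 9!/(2!·2!·2!) = 362880/8 = 45360.

45360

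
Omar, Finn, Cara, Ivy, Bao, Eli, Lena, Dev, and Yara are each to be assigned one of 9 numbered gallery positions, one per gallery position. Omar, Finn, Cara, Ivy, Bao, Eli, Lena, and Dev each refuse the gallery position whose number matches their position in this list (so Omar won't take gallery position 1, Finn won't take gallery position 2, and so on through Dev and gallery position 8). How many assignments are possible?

148329

Let Aᵢ (for 1 ≤ i ≤ 8) be the placements that put person i in their forbidden gallery position. Any j of these fix j positions, leaving (9−j)! ways to fill the rest, and there are C(8,j) ways to pick which j.
By inclusion–exclusion, the number of valid placements is Σ_{j=0}^{8} (−1)^j C(8,j)·(9−j)!.
Computing: 362880 − 322560 + 141120 − 40320 + 8400 − 1344 + 168 − 16 + 1 = 148329.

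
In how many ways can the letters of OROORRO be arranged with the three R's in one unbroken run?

5

Treat the 3 copies of R as a single block. The multiset to arrange is then {RRR, O, O, O, O}, 5 items in all.
That gives (5)!/(4!) = 5 arrangements.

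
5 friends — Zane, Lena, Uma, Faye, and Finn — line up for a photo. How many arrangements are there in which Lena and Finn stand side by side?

Place the 3 others and the Lena-Finn pair as 4 objects in a line; the pair has 2 internal arrangements.
So the count is 2·(4)! = 48.

48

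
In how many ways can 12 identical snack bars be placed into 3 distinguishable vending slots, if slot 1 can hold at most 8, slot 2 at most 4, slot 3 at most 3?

Without the upper bounds there are C(14,2) = 91 ways to split 12 among 3 vending slots.
Subtract solutions that violate a single cap (substitute x_i' = x_i − (cap_i+1)): x_1 ≥ 9 gives C(5,2) = 10; x_2 ≥ 5 gives C(9,2) = 36; x_3 ≥ 4 gives C(10,2) = 45. Together 91.
Add back pairs where two caps are both exceeded: 0 + 0 + 10 = 10.
By inclusion–exclusion the count is 91 − 91 + 10 = 10.

10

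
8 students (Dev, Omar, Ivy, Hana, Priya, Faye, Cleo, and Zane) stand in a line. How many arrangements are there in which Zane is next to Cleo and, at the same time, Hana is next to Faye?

Treat {Zane,Cleo} as one block (2 orders) and {Hana,Faye} as another (2 orders).
That leaves 6 units to arrange: 2 × 2 × 6! = 4 × 720 = 2880.

2880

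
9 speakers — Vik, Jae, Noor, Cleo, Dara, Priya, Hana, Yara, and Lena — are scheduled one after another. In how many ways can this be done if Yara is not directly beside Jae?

282240

There are 9! = 362880 arrangements in all. If Yara and Jae are adjacent, merging them into one block gives 2·(8)! = 80640 arrangements.
Complementary counting: 362880 − 80640 = 282240.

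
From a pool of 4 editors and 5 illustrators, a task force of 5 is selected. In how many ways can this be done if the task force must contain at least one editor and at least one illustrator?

Total 5-person selections from all 9: C(9,5) = 126.
Selections missing a whole group: no editors → C(5,5) = 1; no illustrators → C(4,5) = 0.
Both groups omitted at once is impossible, so 126 − 1 = 125.

125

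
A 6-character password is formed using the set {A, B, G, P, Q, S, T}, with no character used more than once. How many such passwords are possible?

This is a permutation of 6 out of 7: P(7,6) = 7!/1!.
That product is 7 × 6 × 5 × 4 × 3 × 2 = 5040.

5040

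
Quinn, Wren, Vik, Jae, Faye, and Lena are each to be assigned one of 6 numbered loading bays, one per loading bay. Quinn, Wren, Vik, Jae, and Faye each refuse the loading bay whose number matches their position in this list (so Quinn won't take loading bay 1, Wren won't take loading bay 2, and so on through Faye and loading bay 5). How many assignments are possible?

309

Let Aᵢ (for 1 ≤ i ≤ 5) be the placements that put person i in their forbidden loading bay. Any j of these fix j positions, leaving (6−j)! ways to fill the rest, and there are C(5,j) ways to pick which j.
By inclusion–exclusion, the number of valid placements is Σ_{j=0}^{5} (−1)^j C(5,j)·(6−j)!.
Computing: 720 − 600 + 240 − 60 + 10 − 1 = 309.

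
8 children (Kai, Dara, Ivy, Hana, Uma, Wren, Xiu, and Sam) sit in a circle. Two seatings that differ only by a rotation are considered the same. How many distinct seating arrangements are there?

Fix one person's seat to break rotational symmetry; the remaining 7 people can be arranged in (7)! = 5040 ways.

5040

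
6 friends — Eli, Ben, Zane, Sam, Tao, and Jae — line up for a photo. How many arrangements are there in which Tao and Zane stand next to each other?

Glue Tao and Zane into one block (2 internal orders), leaving 5 units to arrange in a row.
So the count is 2·(5)! = 240.

240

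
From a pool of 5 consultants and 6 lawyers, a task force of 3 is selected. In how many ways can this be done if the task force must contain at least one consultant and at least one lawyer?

Total 3-person selections from all 11: C(11,3) = 165.
Subtract selections that omit an entire group: no consultants → C(6,3) = 20; no lawyers → C(5,3) = 10.
Both groups omitted at once is impossible, so 165 − 30 = 135.

135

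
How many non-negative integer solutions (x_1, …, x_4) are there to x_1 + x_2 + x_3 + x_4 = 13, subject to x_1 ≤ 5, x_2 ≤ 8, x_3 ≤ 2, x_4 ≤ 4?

59

Without the upper bounds there are C(16,3) = 560 ways to split 13 among 4 variables.
Subtract solutions that violate a single cap (substitute x_i' = x_i − (cap_i+1)): x_1 ≥ 6 gives C(10,3) = 120; x_2 ≥ 9 gives C(7,3) = 35; x_3 ≥ 3 gives C(13,3) = 286; x_4 ≥ 5 gives C(11,3) = 165. Together 606.
Add back pairs where two caps are both exceeded: 0 + 35 + 10 + 4 + 0 + 56 = 105.
By inclusion–exclusion the count is 560 − 606 + 105 = 59.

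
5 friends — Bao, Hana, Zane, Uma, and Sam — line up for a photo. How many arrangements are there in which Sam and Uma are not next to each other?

72

Of the 5! = 120 arrangements, those with Sam and Uma adjacent number 2 × 4! = 48 (treat the pair as a block with 2 internal orders).
So 120 − 48 = 72 arrangements keep them apart.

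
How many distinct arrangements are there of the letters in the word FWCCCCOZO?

7560

Letter multiplicities in FWCCCCOZO: C×4, F×1, O×2, W×1, Z×1.
The number of distinct arrangements is 9!/(4!·2!) = 362880/48 = 7560.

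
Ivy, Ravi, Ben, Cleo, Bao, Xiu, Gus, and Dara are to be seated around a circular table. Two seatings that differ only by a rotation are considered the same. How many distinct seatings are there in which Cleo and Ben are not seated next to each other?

3600

All circular seatings of 8 people number (7)! = 5040.
Those with Cleo next to Ben: fuse the pair into one unit and seat 7 units around a circle — 2·(6)! = 1440.
Subtracting, 5040 − 1440 = 3600.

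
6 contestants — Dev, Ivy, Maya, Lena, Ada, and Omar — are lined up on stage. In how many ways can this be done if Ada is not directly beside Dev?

480

There are 6! = 720 arrangements in all. If Ada and Dev are adjacent, merging them into one block gives 2·(5)! = 240 arrangements.
So 720 − 240 = 480 arrangements keep them apart.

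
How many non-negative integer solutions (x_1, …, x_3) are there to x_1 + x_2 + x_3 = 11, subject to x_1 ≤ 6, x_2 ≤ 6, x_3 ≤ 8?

By stars and bars, unrestricted non-negative solutions to x_1+…+x_3 = 11 number C(11+2,2) = 78.
Subtract solutions that violate a single cap (substitute x_i' = x_i − (cap_i+1)): x_1 ≥ 7 gives C(6,2) = 15; x_2 ≥ 7 gives C(6,2) = 15; x_3 ≥ 9 gives C(4,2) = 6. Together 36.
No two caps can be exceeded simultaneously, so the pair terms are all 0.
By inclusion–exclusion the count is 78 − 36 + 0 = 42.

42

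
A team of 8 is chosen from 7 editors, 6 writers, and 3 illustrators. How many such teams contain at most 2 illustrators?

Split by how many illustrators are chosen (0 through 2).
Sum: C(3,0)·C(13,8) + C(3,1)·C(13,7) + C(3,2)·C(13,6) = 1287 + 5148 + 5148 = 11583.

11583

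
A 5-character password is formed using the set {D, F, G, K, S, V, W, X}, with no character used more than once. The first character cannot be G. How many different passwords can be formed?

The first character has 8−1 = 7 choices (anything except G).
The remaining 4 characters are filled from the other 7 symbols without repetition: 7 × 6 × 5 × 4 = 840.
Total: 7 × 840 = 5880.

5880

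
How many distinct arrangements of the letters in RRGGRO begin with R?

With the first slot taken by R, it remains to arrange the other 5 letters (RGGRO).
Those 5 letters have G appearing twice and R appearing twice, giving (5)!/(2!·2!) = 30.

30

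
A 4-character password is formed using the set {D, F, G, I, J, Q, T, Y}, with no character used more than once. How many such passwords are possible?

This is a permutation of 4 out of 8: P(8,4) = 8!/4!.
8 × 7 × 6 × 5 = 1680.

1680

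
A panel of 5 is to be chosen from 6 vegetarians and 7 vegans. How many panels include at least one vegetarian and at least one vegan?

With no constraint there are C(13,5) = 1287 possible selections.
Selections missing a whole group: no vegetarians → C(7,5) = 21; no vegans → C(6,5) = 6.
Both groups omitted at once is impossible, so 1287 − 27 = 1260.

1260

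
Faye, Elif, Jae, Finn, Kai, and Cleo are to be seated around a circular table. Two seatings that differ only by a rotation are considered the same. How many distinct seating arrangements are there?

Fix one person's seat to break rotational symmetry; the remaining 5 people can be arranged in (5)! = 120 ways.

120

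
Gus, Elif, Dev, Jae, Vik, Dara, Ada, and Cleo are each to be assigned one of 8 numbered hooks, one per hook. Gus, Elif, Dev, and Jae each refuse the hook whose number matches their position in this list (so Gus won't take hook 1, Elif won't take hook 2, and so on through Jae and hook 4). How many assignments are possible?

Let Aᵢ (for 1 ≤ i ≤ 4) be the placements that put person i in their forbidden hook. Any j of these fix j positions, leaving (8−j)! ways to fill the rest, and there are C(4,j) ways to pick which j.
By inclusion–exclusion, the number of valid placements is Σ_{j=0}^{4} (−1)^j C(4,j)·(8−j)!.
Computing: 40320 − 20160 + 4320 − 480 + 24 = 24024.

24024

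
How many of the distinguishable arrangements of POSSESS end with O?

30

With the last slot taken by O, it remains to arrange the other 6 letters (PSSESS).
Those 6 letters have S appearing 4 times, giving (6)!/(4!) = 30.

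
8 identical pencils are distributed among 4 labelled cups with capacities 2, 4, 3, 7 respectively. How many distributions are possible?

58

By stars and bars, unrestricted non-negative solutions to x_1+…+x_4 = 8 number C(8+3,3) = 165.
Subtract solutions that violate a single cap (substitute x_i' = x_i − (cap_i+1)): x_1 ≥ 3 gives C(8,3) = 56; x_2 ≥ 5 gives C(6,3) = 20; x_3 ≥ 4 gives C(7,3) = 35; x_4 ≥ 8 gives C(3,3) = 1. Together 112.
Add back pairs where two caps are both exceeded: 1 + 4 + 0 + 0 + 0 + 0 = 5.
By inclusion–exclusion the count is 165 − 112 + 5 = 58.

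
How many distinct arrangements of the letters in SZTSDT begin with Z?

30

Fix Z in the first position and arrange the remaining 5 letters.
Those 5 letters have S appearing twice and T appearing twice, giving (5)!/(2!·2!) = 30.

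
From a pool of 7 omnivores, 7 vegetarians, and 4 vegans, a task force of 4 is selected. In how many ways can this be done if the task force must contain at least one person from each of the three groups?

1470

Unrestricted: C(18,4) = 3060 ways to pick any 4 of the 18.
Selections missing a whole group: no omnivores → C(11,4) = 330; no vegetarians → C(11,4) = 330; no vegans → C(14,4) = 1001.
Add back selections omitting two groups (i.e. drawn from a single group): C(7,4) + C(7,4) + C(4,4) = 71.
By inclusion–exclusion: 3060 − 1661 + 71 = 1470.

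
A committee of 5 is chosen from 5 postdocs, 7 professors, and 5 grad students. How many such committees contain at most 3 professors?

5817

Split by how many professors are chosen (0 through 3).
Sum: C(7,0)·C(10,5) + C(7,1)·C(10,4) + C(7,2)·C(10,3) + C(7,3)·C(10,2) = 252 + 1470 + 2520 + 1575 = 5817.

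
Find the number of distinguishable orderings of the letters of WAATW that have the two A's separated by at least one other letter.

18

Total arrangements of WAATW: 5!/(2!·2!) = 30.
If the two A's are adjacent, glue them into one block, leaving 4 items to arrange: (4)!/(2!) = 12 ways.
Hence 30 − 12 = 18.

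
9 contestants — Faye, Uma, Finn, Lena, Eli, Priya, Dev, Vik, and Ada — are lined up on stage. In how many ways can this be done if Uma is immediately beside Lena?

Treat {Uma, Lena} as a single unit. There are 8 units to order, and the pair itself can be ordered 2 ways.
That gives 2 × 8! = 2 × 40320 = 80640.

80640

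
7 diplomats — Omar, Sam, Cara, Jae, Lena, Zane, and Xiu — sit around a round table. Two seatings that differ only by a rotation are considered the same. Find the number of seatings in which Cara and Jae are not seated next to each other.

480

Without the restriction there are (6)! = 720 seatings.
Seatings with Cara beside Jae: treat them as a block with 2 internal orders, giving 2 × (5)! = 240.
Subtracting, 720 − 240 = 480.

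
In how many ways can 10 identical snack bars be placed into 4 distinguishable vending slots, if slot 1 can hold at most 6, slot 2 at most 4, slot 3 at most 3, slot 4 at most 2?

41

Ignoring the caps, the number of non-negative solutions to x_1+…+x_4 = 10 is C(13,3) = 286.
Subtract solutions that violate a single cap (substitute x_i' = x_i − (cap_i+1)): x_1 ≥ 7 gives C(6,3) = 20; x_2 ≥ 5 gives C(8,3) = 56; x_3 ≥ 4 gives C(9,3) = 84; x_4 ≥ 3 gives C(10,3) = 120. Together 280.
Add back pairs where two caps are both exceeded: 0 + 0 + 1 + 4 + 10 + 20 = 35.
By inclusion–exclusion the count is 286 − 280 + 35 = 41.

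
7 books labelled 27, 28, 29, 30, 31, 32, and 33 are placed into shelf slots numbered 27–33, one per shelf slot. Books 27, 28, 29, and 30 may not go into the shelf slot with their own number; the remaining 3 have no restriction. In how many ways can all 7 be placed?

2790

Let Aᵢ (for 27 ≤ i ≤ 30) be the placements that put book i in its forbidden shelf slot. Any j of these fix j positions, leaving (7−j)! ways to fill the rest, and there are C(4,j) ways to pick which j.
By inclusion–exclusion, the number of valid placements is Σ_{j=0}^{4} (−1)^j C(4,j)·(7−j)!.
Computing: 5040 − 2880 + 720 − 96 + 6 = 2790.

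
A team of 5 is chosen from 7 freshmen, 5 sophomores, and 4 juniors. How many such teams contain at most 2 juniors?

4092

Split by how many juniors are chosen (0 through 2).
Sum: C(4,0)·C(12,5) + C(4,1)·C(12,4) + C(4,2)·C(12,3) = 792 + 1980 + 1320 = 4092.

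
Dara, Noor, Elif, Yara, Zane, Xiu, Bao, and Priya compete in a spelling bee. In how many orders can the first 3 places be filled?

336

There are 8 choices for 1st place, 7 for 2nd, and 6 for 3rd.
That gives 8 × 7 × 6 = 336.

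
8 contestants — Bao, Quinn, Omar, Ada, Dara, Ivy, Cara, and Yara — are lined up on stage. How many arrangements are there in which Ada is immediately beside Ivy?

10080

Treat {Ada, Ivy} as a single unit. There are 7 units to order, and the pair itself can be ordered 2 ways.
That gives 2 × 7! = 2 × 5040 = 10080.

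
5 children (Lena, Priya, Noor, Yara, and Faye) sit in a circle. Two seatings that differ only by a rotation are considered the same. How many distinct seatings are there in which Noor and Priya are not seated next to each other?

Without the restriction there are (4)! = 24 seatings.
Seatings with Noor beside Priya: treat them as a block with 2 internal orders, giving 2 × (3)! = 12.
Subtracting, 24 − 12 = 12.

12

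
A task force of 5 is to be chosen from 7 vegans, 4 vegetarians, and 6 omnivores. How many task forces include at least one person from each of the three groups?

Unrestricted: C(17,5) = 6188 ways to pick any 5 of the 17.
Subtract selections that omit an entire group: no vegans → C(10,5) = 252; no vegetarians → C(13,5) = 1287; no omnivores → C(11,5) = 462.
Add back selections omitting two groups (i.e. drawn from a single group): C(7,5) + C(4,5) + C(6,5) = 27.
By inclusion–exclusion: 6188 − 2001 + 27 = 4214.

4214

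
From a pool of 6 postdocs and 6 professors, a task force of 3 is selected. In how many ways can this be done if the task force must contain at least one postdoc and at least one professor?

With no constraint there are C(12,3) = 220 possible selections.
Selections missing a whole group: no postdocs → C(6,3) = 20; no professors → C(6,3) = 20.
Both groups omitted at once is impossible, so 220 − 40 = 180.

180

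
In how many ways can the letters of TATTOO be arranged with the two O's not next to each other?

Total arrangements of TATTOO: 6!/(3!·2!) = 60.
Arrangements with the O's together: treat OO as one letter, giving (5)!/(3!) = 20.
Hence 60 − 20 = 40.

40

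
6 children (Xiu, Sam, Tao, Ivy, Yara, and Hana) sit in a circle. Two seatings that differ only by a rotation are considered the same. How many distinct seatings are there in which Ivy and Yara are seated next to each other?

Glue Ivy and Yara into a block (2 internal orders). Seating 5 units around a circle gives (4)! arrangements.
So 2 × (4)! = 2 × 24 = 48.

48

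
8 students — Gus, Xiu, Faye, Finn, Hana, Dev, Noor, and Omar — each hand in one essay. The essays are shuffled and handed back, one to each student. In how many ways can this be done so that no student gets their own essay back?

Count assignments avoiding every fixed point. For any j of the 8 students fixed to their own essay, the other 8−j can be arranged in (8−j)! ways.
By inclusion–exclusion this is Σ_{j=0}^{8} (−1)^j C(8,j)·(8−j)!.
Computing: 40320 − 40320 + 20160 − 6720 + 1680 − 336 + 56 − 8 + 1 = 14833.

14833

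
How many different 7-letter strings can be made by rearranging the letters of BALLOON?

1260

BALLOON has 7 letters with L appearing twice and O appearing twice.
Dividing 7! = 5040 by 2!·2! = 4 for the repeated letters gives 1260.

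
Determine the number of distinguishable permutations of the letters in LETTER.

180

Letter multiplicities in LETTER: E×2, L×1, R×1, T×2.
So there are 6! / (2!·2!) = 180 distinguishable arrangements.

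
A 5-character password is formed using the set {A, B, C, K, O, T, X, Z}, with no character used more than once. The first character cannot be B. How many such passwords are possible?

The first character has 8−1 = 7 choices (anything except B).
The remaining 4 characters are filled from the other 7 symbols without repetition: 7 × 6 × 5 × 4 = 840.
Total: 7 × 840 = 5880.

5880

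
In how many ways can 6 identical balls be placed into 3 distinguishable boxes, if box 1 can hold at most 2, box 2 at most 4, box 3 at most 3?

By stars and bars, unrestricted non-negative solutions to x_1+…+x_3 = 6 number C(6+2,2) = 28.
Subtract solutions that violate a single cap (substitute x_i' = x_i − (cap_i+1)): x_1 ≥ 3 gives C(5,2) = 10; x_2 ≥ 5 gives C(3,2) = 3; x_3 ≥ 4 gives C(4,2) = 6. Together 19.
No two caps can be exceeded simultaneously, so the pair terms are all 0.
By inclusion–exclusion the count is 28 − 19 + 0 = 9.

9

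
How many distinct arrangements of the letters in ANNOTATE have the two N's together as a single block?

1260

Treat the 2 copies of N as a single block. The multiset to arrange is then {NN, A, A, E, O, T, T}, 7 items in all.
That gives (7)!/(2!·2!) = 1260 arrangements.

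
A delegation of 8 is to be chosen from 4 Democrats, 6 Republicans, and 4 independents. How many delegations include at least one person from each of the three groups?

2912

Total 8-person selections from all 14: C(14,8) = 3003.
Selections missing a whole group: no Democrats → C(10,8) = 45; no Republicans → C(8,8) = 1; no independents → C(10,8) = 45.
Add back selections omitting two groups (i.e. drawn from a single group): C(4,8) + C(6,8) + C(4,8) = 0.
By inclusion–exclusion: 3003 − 91 + 0 = 2912.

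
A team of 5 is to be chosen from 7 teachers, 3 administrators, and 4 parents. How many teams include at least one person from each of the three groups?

With no constraint there are C(14,5) = 2002 possible selections.
Subtract selections that omit an entire group: no teachers → C(7,5) = 21; no administrators → C(11,5) = 462; no parents → C(10,5) = 252.
Add back selections omitting two groups (i.e. drawn from a single group): C(7,5) + C(3,5) + C(4,5) = 21.
By inclusion–exclusion: 2002 − 735 + 21 = 1288.

1288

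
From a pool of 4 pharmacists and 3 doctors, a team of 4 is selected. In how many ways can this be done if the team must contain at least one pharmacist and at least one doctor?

34

Total 4-person selections from all 7: C(7,4) = 35.
Subtract selections that omit an entire group: no pharmacists → C(3,4) = 0; no doctors → C(4,4) = 1.
Both groups omitted at once is impossible, so 35 − 1 = 34.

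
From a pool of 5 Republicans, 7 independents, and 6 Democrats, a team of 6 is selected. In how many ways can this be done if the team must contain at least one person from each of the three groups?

15470

Unrestricted: C(18,6) = 18564 ways to pick any 6 of the 18.
Subtract selections that omit an entire group: no Republicans → C(13,6) = 1716; no independents → C(11,6) = 462; no Democrats → C(12,6) = 924.
Add back selections omitting two groups (i.e. drawn from a single group): C(5,6) + C(7,6) + C(6,6) = 8.
By inclusion–exclusion: 18564 − 3102 + 8 = 15470.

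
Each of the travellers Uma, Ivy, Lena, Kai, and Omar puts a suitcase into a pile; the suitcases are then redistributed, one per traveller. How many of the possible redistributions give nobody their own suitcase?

44

This is the derangement count D_5: permutations of 5 items with no fixed point.
By inclusion–exclusion this is Σ_{j=0}^{5} (−1)^j C(5,j)·(5−j)!.
Computing: 120 − 120 + 60 − 20 + 5 − 1 = 44.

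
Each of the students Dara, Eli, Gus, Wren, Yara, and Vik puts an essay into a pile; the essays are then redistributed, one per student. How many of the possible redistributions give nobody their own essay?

265

Count assignments avoiding every fixed point. For any j of the 6 students fixed to their own essay, the other 6−j can be arranged in (6−j)! ways.
By inclusion–exclusion this is Σ_{j=0}^{6} (−1)^j C(6,j)·(6−j)!.
Computing: 720 − 720 + 360 − 120 + 30 − 6 + 1 = 265.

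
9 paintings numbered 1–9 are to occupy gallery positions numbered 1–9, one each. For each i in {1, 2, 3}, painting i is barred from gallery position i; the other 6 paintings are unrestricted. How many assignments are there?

256320

Let Aᵢ (for i ∈ {1, 2, 3}) be the placements that put painting i in its forbidden gallery position. Any j of these fix j positions, leaving (9−j)! ways to fill the rest, and there are C(3,j) ways to pick which j.
By inclusion–exclusion, the number of valid placements is Σ_{j=0}^{3} (−1)^j C(3,j)·(9−j)!.
Computing: 362880 − 120960 + 15120 − 720 = 256320.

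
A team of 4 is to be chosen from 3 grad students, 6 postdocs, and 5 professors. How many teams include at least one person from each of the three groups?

With no constraint there are C(14,4) = 1001 possible selections.
Subtract selections that omit an entire group: no grad students → C(11,4) = 330; no postdocs → C(8,4) = 70; no professors → C(9,4) = 126.
Add back selections omitting two groups (i.e. drawn from a single group): C(3,4) + C(6,4) + C(5,4) = 20.
By inclusion–exclusion: 1001 − 526 + 20 = 495.

495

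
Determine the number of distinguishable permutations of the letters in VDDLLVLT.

VDDLLVLT has 8 letters with D appearing twice, L appearing 3 times, and V appearing twice.
Dividing 8! = 40320 by 3!·2!·2! = 24 for the repeated letters gives 1680.

1680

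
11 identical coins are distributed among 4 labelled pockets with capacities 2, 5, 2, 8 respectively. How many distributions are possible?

Ignoring the caps, the number of non-negative solutions to x_1+…+x_4 = 11 is C(14,3) = 364.
Subtract solutions that violate a single cap (substitute x_i' = x_i − (cap_i+1)): x_1 ≥ 3 gives C(11,3) = 165; x_2 ≥ 6 gives C(8,3) = 56; x_3 ≥ 3 gives C(11,3) = 165; x_4 ≥ 9 gives C(5,3) = 10. Together 396.
Add back pairs where two caps are both exceeded: 10 + 56 + 0 + 10 + 0 + 0 = 76.
By inclusion–exclusion the count is 364 − 396 + 76 = 44.

44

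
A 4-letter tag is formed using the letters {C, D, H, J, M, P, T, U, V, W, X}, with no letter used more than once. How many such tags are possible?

7920

Choose and order 4 of the 11 symbols: the first letter has 11 options, the next 10, then 9, 8.
11 × 10 × 9 × 8 = 7920.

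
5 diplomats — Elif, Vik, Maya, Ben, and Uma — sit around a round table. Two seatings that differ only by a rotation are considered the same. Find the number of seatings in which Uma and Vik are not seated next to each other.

All circular seatings of 5 people number (4)! = 24.
Seatings with Uma beside Vik: treat them as a block with 2 internal orders, giving 2 × (3)! = 12.
Subtracting, 24 − 12 = 12.

12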